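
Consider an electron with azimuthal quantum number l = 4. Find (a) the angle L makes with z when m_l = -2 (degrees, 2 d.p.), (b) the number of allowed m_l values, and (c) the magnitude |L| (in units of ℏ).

For m_l = -2: cos θ = -2/√20, θ ≈ 116.57°.
There are 2l+1 = 9 values of m_l.
|L| = ℏ√(4·5) = 2√5 ℏ ≈ 4.472ℏ.

θ(m_l=-2) ≈ 116.57°; 9 values; |L| = 2√5 ℏ ≈ 4.472ℏ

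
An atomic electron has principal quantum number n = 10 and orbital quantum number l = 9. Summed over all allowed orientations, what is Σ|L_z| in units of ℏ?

The allowed m_l values are -9, -8, -7, -6, -5, -4, -3, -2, -1, 0, 1, 2, 3, 4, 5, 6, 7, 8, 9.
Σ|m_l| = l(l+1) = 90.

Σ|L_z| = 90 ℏ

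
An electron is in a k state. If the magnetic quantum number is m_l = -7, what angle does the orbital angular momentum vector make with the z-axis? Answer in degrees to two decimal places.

θ ≈ 159.30°

K corresponds to l = 7.
|L|² = l(l+1)ℏ² = 56ℏ², so |L| = 2√14 ℏ.
L_z = m_l ℏ = −7ℏ.
cos θ = L_z/|L| = -7/√56, so θ ≈ 159.30°.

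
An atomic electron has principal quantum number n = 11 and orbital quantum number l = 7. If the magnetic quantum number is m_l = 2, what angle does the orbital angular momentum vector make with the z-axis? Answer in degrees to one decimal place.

|L| = √(l(l+1)) ℏ = 2√14 ℏ.
L_z = m_l ℏ = 2ℏ.
cos θ = L_z/|L| = 2/√56, so θ ≈ 74.5°.

θ ≈ 74.5°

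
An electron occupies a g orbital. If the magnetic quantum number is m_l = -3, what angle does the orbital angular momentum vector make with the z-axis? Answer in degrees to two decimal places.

θ ≈ 132.13°

A g state has l = 4.
|L| = √(l(l+1)) ℏ = 2√5 ℏ.
L_z = m_l ℏ = −3ℏ.
cos θ = L_z/|L| = -3/√20, so θ ≈ 132.13°.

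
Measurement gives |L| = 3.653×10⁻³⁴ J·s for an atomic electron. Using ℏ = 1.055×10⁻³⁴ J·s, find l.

l = 3

|L|/ℏ = (3.653×10⁻³⁴)/(1.055×10⁻³⁴) ≈ 3.463.
Set l(l+1) = 11.99; the integer solution is l = 3.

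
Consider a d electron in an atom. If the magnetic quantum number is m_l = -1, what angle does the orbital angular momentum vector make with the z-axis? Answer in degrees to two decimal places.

θ ≈ 114.09°

A d state has l = 2.
|L| = ℏ√(l(l+1)) = √6 ℏ.
L_z = m_l ℏ = −1ℏ.
cos θ = L_z/|L| = -1/√6, so θ ≈ 114.09°.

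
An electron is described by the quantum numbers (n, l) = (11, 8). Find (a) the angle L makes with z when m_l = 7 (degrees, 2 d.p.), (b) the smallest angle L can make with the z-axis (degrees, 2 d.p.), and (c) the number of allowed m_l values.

For m_l = 7: cos θ = 7/√72, θ ≈ 34.42°.
cos θ_min = 8/√72, so θ_min ≈ 19.47°.
There are 2l+1 = 17 values of m_l.

θ(m_l=7) ≈ 34.42°; θ_min ≈ 19.47°; 17 values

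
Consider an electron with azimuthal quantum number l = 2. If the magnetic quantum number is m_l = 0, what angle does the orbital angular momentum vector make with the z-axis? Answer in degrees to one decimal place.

|L| = ℏ√(l(l+1)) = √6 ℏ.
L_z = m_l ℏ = 0ℏ.
cos θ = L_z/|L| = 0/√6, so θ ≈ 90.0°.

θ ≈ 90.0°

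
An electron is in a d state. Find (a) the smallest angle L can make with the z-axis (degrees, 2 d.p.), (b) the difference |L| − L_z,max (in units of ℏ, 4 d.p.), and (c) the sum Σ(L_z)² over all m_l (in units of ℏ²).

θ_min ≈ 35.26°; |L|−L_z,max ≈ 0.4495ℏ; Σ(L_z)² = 10 ℏ²

For a d orbital, l = 2.
cos θ_min = 2/√6, so θ_min ≈ 35.26°.
|L| − L_z,max = (√6 − 2)ℏ ≈ 0.4495ℏ.
Σ m_l² = 10, so Σ(L_z)² = 10 ℏ².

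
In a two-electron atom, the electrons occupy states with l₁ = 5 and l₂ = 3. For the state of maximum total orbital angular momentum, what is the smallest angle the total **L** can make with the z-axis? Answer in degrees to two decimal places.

By the triangle rule, |l₁ − l₂| ≤ L ≤ l₁ + l₂.
So L can be 2, 3, 4, 5, 6, 7, 8.
The maximum is L = 8, with |L_tot| = ℏ√(8·9) = 6√2 ℏ.
The minimum angle with z is arccos(8/√72) ≈ 19.47°.

θ_min ≈ 19.47°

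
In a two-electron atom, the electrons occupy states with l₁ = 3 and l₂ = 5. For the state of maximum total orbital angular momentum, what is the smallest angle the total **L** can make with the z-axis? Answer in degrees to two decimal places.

The total orbital quantum number L ranges from |l₁ − l₂| to l₁ + l₂ in integer steps.
L ∈ {2, 3, 4, 5, 6, 7, 8}.
The maximum is L = 8, with |L_tot| = ℏ√(8·9) = 6√2 ℏ.
The minimum angle with z is arccos(8/√72) ≈ 19.47°.

θ_min ≈ 19.47°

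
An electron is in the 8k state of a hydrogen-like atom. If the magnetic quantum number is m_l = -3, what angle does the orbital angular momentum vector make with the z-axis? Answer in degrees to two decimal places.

8k means n = 8, l = 7.
|L|² = l(l+1)ℏ² = 56ℏ², so |L| = 2√14 ℏ.
L_z = m_l ℏ = −3ℏ.
cos θ = L_z/|L| = -3/√56, so θ ≈ 113.63°.

θ ≈ 113.63°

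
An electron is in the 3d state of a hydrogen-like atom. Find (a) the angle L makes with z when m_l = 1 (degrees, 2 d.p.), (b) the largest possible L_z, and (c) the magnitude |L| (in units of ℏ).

For 3d, l = 2.
For m_l = 1: cos θ = 1/√6, θ ≈ 65.91°.
L_z,max = lℏ = 2ℏ.
|L| = ℏ√(2·3) = √6 ℏ ≈ 2.449ℏ.

θ(m_l=1) ≈ 65.91°; L_z,max = 2ℏ; |L| = √6 ℏ ≈ 2.449ℏ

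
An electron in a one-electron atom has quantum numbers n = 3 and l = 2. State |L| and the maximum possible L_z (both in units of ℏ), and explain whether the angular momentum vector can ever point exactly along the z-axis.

No: L_z,max = 2ℏ < |L| = √6 ℏ ≈ 2.449ℏ

|L| = √6 ℏ ≈ 2.4495ℏ, while L_z,max = lℏ = 2ℏ.
Since |L| > L_z,max, the vector can never point exactly along z; the closest it comes is θ_min = arccos(2/√6) ≈ 35.3°.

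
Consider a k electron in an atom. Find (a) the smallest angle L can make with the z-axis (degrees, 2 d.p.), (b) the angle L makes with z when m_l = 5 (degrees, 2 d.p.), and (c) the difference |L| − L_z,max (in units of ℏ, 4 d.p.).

A k state has l = 7.
cos θ_min = 7/√56, so θ_min ≈ 20.70°.
For m_l = 5: cos θ = 5/√56, θ ≈ 48.08°.
|L| − L_z,max = (2√14 − 7)ℏ ≈ 0.4833ℏ.

θ_min ≈ 20.70°; θ(m_l=5) ≈ 48.08°; |L|−L_z,max ≈ 0.4833ℏ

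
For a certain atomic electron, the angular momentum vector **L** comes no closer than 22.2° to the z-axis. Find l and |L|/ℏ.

l = 6, |L| = √42 ℏ ≈ 6.481ℏ

At minimum angle, m_l = l, so cos θ = l/√(l(l+1)); cos²θ = l/(l+1) = 0.8572.
Thus l = 0.8572/(1 − 0.8572) ≈ 6.
Then |L| = ℏ√(6·7) = √42 ℏ.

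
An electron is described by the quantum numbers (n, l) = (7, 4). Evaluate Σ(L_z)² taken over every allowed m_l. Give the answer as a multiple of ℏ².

m_l runs from −4 to 4, i.e. {-4, -3, -2, -1, 0, 1, 2, 3, 4}.
Σ m_l² = 2·(1 + 4 + 9 + 16) = 60.

Σ(L_z)² = 60 ℏ²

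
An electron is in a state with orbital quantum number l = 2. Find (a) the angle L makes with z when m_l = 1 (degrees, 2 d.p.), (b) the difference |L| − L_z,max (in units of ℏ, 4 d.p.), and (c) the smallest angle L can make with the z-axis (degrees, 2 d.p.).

For m_l = 1: cos θ = 1/√6, θ ≈ 65.91°.
|L| − L_z,max = (√6 − 2)ℏ ≈ 0.4495ℏ.
cos θ_min = 2/√6, so θ_min ≈ 35.26°.

θ(m_l=1) ≈ 65.91°; |L|−L_z,max ≈ 0.4495ℏ; θ_min ≈ 35.26°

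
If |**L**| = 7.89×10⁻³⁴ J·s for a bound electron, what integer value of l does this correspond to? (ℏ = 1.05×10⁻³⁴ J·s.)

In units of ℏ, |L| ≈ 7.514.
Set l(l+1) = 56.46; the integer solution is l = 7.

l = 7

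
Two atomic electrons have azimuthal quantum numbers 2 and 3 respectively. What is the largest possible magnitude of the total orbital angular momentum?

L runs from |2 − 3| = 1 to 2 + 3 = 5.
Allowed values: L = 1, 2, 3, 4, 5.
The largest magnitude corresponds to L = 5: |L_tot| = ℏ√(5·6) = √30 ℏ.

|L_tot|_max = √30 ℏ ≈ 5.477ℏ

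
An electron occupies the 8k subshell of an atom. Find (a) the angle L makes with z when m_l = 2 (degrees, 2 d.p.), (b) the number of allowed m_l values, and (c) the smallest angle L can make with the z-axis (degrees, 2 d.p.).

θ(m_l=2) ≈ 74.50°; 15 values; θ_min ≈ 20.70°

8k means n = 8, l = 7.
For m_l = 2: cos θ = 2/√56, θ ≈ 74.50°.
There are 2l+1 = 15 values of m_l.
cos θ_min = 7/√56, so θ_min ≈ 20.70°.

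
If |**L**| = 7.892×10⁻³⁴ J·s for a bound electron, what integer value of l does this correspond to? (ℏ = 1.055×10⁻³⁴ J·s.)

In units of ℏ, |L| ≈ 7.481.
(|L|/ℏ)² = l(l+1) ≈ 55.96 ⇒ l = 7.

l = 7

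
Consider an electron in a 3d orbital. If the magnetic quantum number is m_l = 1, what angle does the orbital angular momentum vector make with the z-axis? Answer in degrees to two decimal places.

For 3d, l = 2.
|L| = ℏ√(l(l+1)) = √6 ℏ.
L_z = m_l ℏ = 1ℏ.
cos θ = L_z/|L| = 1/√6, so θ ≈ 65.91°.

θ ≈ 65.91°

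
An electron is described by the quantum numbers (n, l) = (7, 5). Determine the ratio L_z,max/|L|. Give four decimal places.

L_z,max/|L| = 0.9129

|L| = √30 ℏ ≈ 5.4772ℏ, while L_z,max = lℏ = 5ℏ.
L_z,max/|L| = 5/√30 = 0.9129.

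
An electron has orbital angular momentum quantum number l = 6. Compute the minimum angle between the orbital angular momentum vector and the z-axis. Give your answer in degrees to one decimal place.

θ_min ≈ 22.2°

|L|² = l(l+1)ℏ² = 42ℏ², so |L| = √42 ℏ.
The smallest angle corresponds to the largest L_z, i.e. m_l = l = 6, giving L_z = 6ℏ.
cos θ_min = 6/√42, so θ_min ≈ 22.2°.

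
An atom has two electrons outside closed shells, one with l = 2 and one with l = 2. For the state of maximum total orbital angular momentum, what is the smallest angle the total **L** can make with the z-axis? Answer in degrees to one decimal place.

θ_min ≈ 26.6°

The total orbital quantum number L ranges from |l₁ − l₂| to l₁ + l₂ in integer steps.
L ∈ {0, 1, 2, 3, 4}.
The maximum is L = 4, with |L_tot| = ℏ√(4·5) = 2√5 ℏ.
The minimum angle with z is arccos(4/√20) ≈ 26.6°.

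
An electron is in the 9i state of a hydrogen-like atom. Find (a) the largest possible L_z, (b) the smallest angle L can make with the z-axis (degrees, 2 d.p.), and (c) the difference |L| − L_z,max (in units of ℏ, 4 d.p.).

L_z,max = 6ℏ; θ_min ≈ 22.21°; |L|−L_z,max ≈ 0.4807ℏ

For 9i, l = 6.
L_z,max = lℏ = 6ℏ.
cos θ_min = 6/√42, so θ_min ≈ 22.21°.
|L| − L_z,max = (√42 − 6)ℏ ≈ 0.4807ℏ.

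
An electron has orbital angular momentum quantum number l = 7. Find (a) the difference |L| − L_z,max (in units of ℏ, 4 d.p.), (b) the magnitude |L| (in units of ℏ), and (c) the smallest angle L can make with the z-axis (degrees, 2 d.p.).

|L| − L_z,max = (2√14 − 7)ℏ ≈ 0.4833ℏ.
|L| = ℏ√(7·8) = 2√14 ℏ ≈ 7.483ℏ.
cos θ_min = 7/√56, so θ_min ≈ 20.70°.

|L|−L_z,max ≈ 0.4833ℏ; |L| = 2√14 ℏ ≈ 7.483ℏ; θ_min ≈ 20.70°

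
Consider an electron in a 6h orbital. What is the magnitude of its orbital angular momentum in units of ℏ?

|L| = √30 ℏ ≈ 5.477ℏ

6h means n = 6, l = 5.
|L| = ℏ√(l(l+1)) = ℏ√(5·6) = √30 ℏ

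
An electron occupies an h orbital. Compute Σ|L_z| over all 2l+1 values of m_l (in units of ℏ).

The letter h corresponds to l = 5.
The allowed m_l values are -5, -4, -3, -2, -1, 0, 1, 2, 3, 4, 5.
Σ|m_l| = 2·5(5+1)/2 = 30.

Σ|L_z| = 30 ℏ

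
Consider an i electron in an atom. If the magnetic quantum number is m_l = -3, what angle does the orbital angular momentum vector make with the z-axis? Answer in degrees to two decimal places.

θ ≈ 117.58°

I corresponds to l = 6.
|L|² = l(l+1)ℏ² = 42ℏ², so |L| = √42 ℏ.
L_z = m_l ℏ = −3ℏ.
cos θ = L_z/|L| = -3/√42, so θ ≈ 117.58°.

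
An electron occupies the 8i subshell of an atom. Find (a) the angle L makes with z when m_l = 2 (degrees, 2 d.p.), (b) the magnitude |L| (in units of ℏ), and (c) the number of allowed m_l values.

θ(m_l=2) ≈ 72.02°; |L| = √42 ℏ ≈ 6.481ℏ; 13 values

8i means n = 8, l = 6.
For m_l = 2: cos θ = 2/√42, θ ≈ 72.02°.
|L| = ℏ√(6·7) = √42 ℏ ≈ 6.481ℏ.
There are 2l+1 = 13 values of m_l.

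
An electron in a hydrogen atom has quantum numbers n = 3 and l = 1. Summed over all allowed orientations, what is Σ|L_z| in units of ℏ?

The allowed m_l values are -1, 0, 1.
Σ|m_l| = 2·1(1+1)/2 = 2.

Σ|L_z| = 2 ℏ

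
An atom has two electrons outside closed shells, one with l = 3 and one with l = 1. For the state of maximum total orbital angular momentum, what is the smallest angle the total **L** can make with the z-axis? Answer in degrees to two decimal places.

θ_min ≈ 26.57°

By the triangle rule, |l₁ − l₂| ≤ L ≤ l₁ + l₂.
Allowed values: L = 2, 3, 4.
The maximum is L = 4, with |L_tot| = ℏ√(4·5) = 2√5 ℏ.
The minimum angle with z is arccos(4/√20) ≈ 26.57°.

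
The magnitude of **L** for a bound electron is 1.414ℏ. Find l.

l = 1

Since |L|² = l(l+1)ℏ², l(l+1) = 2.
l² + l − 2 = 0 ⇒ l = 1.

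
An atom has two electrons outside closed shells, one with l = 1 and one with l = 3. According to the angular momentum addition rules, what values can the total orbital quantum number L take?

L = 2, 3, 4

By the triangle rule, |l₁ − l₂| ≤ L ≤ l₁ + l₂.
Allowed values: L = 2, 3, 4.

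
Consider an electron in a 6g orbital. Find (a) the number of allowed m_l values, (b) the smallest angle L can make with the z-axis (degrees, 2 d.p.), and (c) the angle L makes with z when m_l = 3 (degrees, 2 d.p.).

For 6g, l = 4.
There are 2l+1 = 9 values of m_l.
cos θ_min = 4/√20, so θ_min ≈ 26.57°.
For m_l = 3: cos θ = 3/√20, θ ≈ 47.87°.

9 values; θ_min ≈ 26.57°; θ(m_l=3) ≈ 47.87°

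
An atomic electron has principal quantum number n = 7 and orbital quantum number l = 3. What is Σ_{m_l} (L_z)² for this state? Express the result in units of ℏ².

Σ(L_z)² = 28 ℏ²

m_l runs from −3 to 3, i.e. {-3, -2, -1, 0, 1, 2, 3}.
Σ m_l² = l(l+1)(2l+1)/3 = 3·4·7/3 = 28.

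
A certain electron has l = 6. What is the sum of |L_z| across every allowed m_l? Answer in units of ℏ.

m_l ∈ {-6, -5, -4, -3, -2, -1, 0, 1, 2, 3, 4, 5, 6}.
Σ|m_l| = 2(1+2+…+6) = 42.

Σ|L_z| = 42 ℏ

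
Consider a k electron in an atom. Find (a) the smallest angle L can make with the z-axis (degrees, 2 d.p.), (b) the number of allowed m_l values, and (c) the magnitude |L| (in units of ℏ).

θ_min ≈ 20.70°; 15 values; |L| = 2√14 ℏ ≈ 7.483ℏ

A k state has l = 7.
cos θ_min = 7/√56, so θ_min ≈ 20.70°.
There are 2l+1 = 15 values of m_l.
|L| = ℏ√(7·8) = 2√14 ℏ ≈ 7.483ℏ.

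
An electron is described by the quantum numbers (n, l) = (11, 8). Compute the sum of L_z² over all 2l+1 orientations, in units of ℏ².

Σ(L_z)² = 408 ℏ²

m_l ∈ {-8, -7, -6, -5, -4, -3, -2, -1, 0, 1, 2, 3, 4, 5, 6, 7, 8}.
Summing m² from −8 to 8: Σ m_l² = 408.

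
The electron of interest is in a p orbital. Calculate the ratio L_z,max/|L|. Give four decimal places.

A p state has l = 1.
|L| = √2 ℏ ≈ 1.4142ℏ, while L_z,max = lℏ = 1ℏ.
L_z,max/|L| = 1/√2 = 0.7071.

L_z,max/|L| = 0.7071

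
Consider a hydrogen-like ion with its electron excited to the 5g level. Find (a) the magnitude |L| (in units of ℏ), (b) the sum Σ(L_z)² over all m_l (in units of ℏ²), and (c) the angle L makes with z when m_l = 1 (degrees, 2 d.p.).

The 5g level has l = 4.
|L| = ℏ√(4·5) = 2√5 ℏ ≈ 4.472ℏ.
Σ m_l² = 60, so Σ(L_z)² = 60 ℏ².
For m_l = 1: cos θ = 1/√20, θ ≈ 77.08°.

|L| = 2√5 ℏ ≈ 4.472ℏ; Σ(L_z)² = 60 ℏ²; θ(m_l=1) ≈ 77.08°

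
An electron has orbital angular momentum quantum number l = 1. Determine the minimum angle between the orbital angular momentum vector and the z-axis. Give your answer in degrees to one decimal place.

|L| = ℏ√(l(l+1)) = √2 ℏ.
The smallest angle corresponds to the largest L_z, i.e. m_l = l = 1, giving L_z = 1ℏ.
cos θ_min = 1/√2, so θ_min ≈ 45.0°.

θ_min ≈ 45.0°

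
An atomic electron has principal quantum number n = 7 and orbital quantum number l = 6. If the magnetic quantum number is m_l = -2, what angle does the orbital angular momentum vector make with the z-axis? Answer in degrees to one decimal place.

|L| = √(l(l+1)) ℏ = √42 ℏ.
L_z = m_l ℏ = −2ℏ.
cos θ = L_z/|L| = -2/√42, so θ ≈ 108.0°.

θ ≈ 108.0°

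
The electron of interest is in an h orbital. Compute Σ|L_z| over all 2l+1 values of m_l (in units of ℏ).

Σ|L_z| = 30 ℏ

For an h orbital, l = 5.
m_l ∈ {-5, -4, -3, -2, -1, 0, 1, 2, 3, 4, 5}.
Σ|m_l| = 2·5(5+1)/2 = 30.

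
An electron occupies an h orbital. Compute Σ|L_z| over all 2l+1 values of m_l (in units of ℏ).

Σ|L_z| = 30 ℏ

For an h orbital, l = 5.
The allowed m_l values are -5, -4, -3, -2, -1, 0, 1, 2, 3, 4, 5.
Σ|m_l| = 2(1+2+…+5) = 30.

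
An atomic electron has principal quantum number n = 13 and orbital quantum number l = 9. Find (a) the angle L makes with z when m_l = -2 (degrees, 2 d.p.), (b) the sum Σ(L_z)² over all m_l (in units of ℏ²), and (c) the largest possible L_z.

For m_l = -2: cos θ = -2/√90, θ ≈ 102.17°.
Σ m_l² = 570, so Σ(L_z)² = 570 ℏ².
L_z,max = lℏ = 9ℏ.

θ(m_l=-2) ≈ 102.17°; Σ(L_z)² = 570 ℏ²; L_z,max = 9ℏ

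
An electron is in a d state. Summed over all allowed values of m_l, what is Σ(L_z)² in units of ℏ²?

Σ(L_z)² = 10 ℏ²

For a d orbital, l = 2.
The allowed m_l values are -2, -1, 0, 1, 2.
Summing m² from −2 to 2: Σ m_l² = 10.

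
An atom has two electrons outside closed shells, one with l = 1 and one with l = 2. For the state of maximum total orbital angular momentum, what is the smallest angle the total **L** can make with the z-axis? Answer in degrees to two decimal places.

L runs from |1 − 2| = 1 to 1 + 2 = 3.
L ∈ {1, 2, 3}.
The maximum is L = 3, with |L_tot| = ℏ√(3·4) = 2√3 ℏ.
The minimum angle with z is arccos(3/√12) ≈ 30.00°.

θ_min ≈ 30.00°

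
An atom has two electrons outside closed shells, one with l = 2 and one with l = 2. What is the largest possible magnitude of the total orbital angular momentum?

Angular momentum addition gives L = |l₁ − l₂|, …, l₁ + l₂.
L ∈ {0, 1, 2, 3, 4}.
The largest magnitude corresponds to L = 4: |L_tot| = ℏ√(4·5) = 2√5 ℏ.

|L_tot|_max = 2√5 ℏ ≈ 4.472ℏ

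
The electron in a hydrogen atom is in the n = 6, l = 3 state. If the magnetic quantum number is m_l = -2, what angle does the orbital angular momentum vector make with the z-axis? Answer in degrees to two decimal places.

θ ≈ 125.26°

|L| = √(l(l+1)) ℏ = 2√3 ℏ.
L_z = m_l ℏ = −2ℏ.
cos θ = L_z/|L| = -2/√12, so θ ≈ 125.26°.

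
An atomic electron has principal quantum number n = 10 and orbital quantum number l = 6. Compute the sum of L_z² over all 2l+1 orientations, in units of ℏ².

The allowed m_l values are -6, -5, -4, -3, -2, -1, 0, 1, 2, 3, 4, 5, 6.
Σ m_l² = l(l+1)(2l+1)/3 = 6·7·13/3 = 182.

Σ(L_z)² = 182 ℏ²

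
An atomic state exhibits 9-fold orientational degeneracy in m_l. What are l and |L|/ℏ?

l = 4, |L| = 2√5 ℏ ≈ 4.472ℏ

9 = 2l + 1, so l = (9−1)/2 = 4.
Then |L| = √(l(l+1)) ℏ = 2√5 ℏ.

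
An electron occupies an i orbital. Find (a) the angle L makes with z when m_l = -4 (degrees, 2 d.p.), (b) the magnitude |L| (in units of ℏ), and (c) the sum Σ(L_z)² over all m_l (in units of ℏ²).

θ(m_l=-4) ≈ 128.11°; |L| = √42 ℏ ≈ 6.481ℏ; Σ(L_z)² = 182 ℏ²

I corresponds to l = 6.
For m_l = -4: cos θ = -4/√42, θ ≈ 128.11°.
|L| = ℏ√(6·7) = √42 ℏ ≈ 6.481ℏ.
Σ m_l² = 182, so Σ(L_z)² = 182 ℏ².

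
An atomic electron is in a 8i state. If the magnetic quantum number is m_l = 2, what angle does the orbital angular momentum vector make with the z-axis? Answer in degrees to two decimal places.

θ ≈ 72.02°

The 8i subshell has l = 6.
|L| = ℏ√(l(l+1)) = √42 ℏ.
L_z = m_l ℏ = 2ℏ.
cos θ = L_z/|L| = 2/√42, so θ ≈ 72.02°.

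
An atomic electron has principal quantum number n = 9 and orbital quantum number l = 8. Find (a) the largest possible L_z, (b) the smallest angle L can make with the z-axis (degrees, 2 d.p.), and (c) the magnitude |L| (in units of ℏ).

L_z,max = lℏ = 8ℏ.
cos θ_min = 8/√72, so θ_min ≈ 19.47°.
|L| = ℏ√(8·9) = 6√2 ℏ ≈ 8.485ℏ.

L_z,max = 8ℏ; θ_min ≈ 19.47°; |L| = 6√2 ℏ ≈ 8.485ℏ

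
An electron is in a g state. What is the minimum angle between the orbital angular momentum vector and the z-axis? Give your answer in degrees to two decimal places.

θ_min ≈ 26.57°

A g state has l = 4.
|L|² = l(l+1)ℏ² = 20ℏ², so |L| = 2√5 ℏ.
The smallest angle corresponds to the largest L_z, i.e. m_l = l = 4, giving L_z = 4ℏ.
cos θ_min = 4/√20, so θ_min ≈ 26.57°.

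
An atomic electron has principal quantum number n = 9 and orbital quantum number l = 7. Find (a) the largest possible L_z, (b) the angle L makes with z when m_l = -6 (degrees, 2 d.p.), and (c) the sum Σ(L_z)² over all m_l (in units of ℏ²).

L_z,max = lℏ = 7ℏ.
For m_l = -6: cos θ = -6/√56, θ ≈ 143.30°.
Σ m_l² = 280, so Σ(L_z)² = 280 ℏ².

L_z,max = 7ℏ; θ(m_l=-6) ≈ 143.30°; Σ(L_z)² = 280 ℏ²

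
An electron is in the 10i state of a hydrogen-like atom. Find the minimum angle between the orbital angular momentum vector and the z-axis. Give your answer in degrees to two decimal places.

The 10i subshell has l = 6.
|L| = √(l(l+1)) ℏ = √42 ℏ.
The smallest angle corresponds to the largest L_z, i.e. m_l = l = 6, giving L_z = 6ℏ.
cos θ_min = 6/√42, so θ_min ≈ 22.21°.

θ_min ≈ 22.21°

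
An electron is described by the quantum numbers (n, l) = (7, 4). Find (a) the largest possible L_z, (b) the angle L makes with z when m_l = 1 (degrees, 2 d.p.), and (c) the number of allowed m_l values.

L_z,max = lℏ = 4ℏ.
For m_l = 1: cos θ = 1/√20, θ ≈ 77.08°.
There are 2l+1 = 9 values of m_l.

L_z,max = 4ℏ; θ(m_l=1) ≈ 77.08°; 9 values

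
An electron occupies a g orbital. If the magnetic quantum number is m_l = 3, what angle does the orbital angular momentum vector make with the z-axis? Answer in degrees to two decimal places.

θ ≈ 47.87°

For a g orbital, l = 4.
|L| = ℏ√(l(l+1)) = 2√5 ℏ.
L_z = m_l ℏ = 3ℏ.
cos θ = L_z/|L| = 3/√20, so θ ≈ 47.87°.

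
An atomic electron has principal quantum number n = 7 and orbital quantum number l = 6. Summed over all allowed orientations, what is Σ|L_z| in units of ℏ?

Σ|L_z| = 42 ℏ

The allowed m_l values are -6, -5, -4, -3, -2, -1, 0, 1, 2, 3, 4, 5, 6.
Σ|m_l| = 2·6(6+1)/2 = 42.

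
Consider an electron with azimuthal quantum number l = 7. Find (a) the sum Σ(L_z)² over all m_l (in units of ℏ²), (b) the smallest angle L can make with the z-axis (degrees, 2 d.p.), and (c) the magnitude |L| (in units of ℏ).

Σ m_l² = 280, so Σ(L_z)² = 280 ℏ².
cos θ_min = 7/√56, so θ_min ≈ 20.70°.
|L| = ℏ√(7·8) = 2√14 ℏ ≈ 7.483ℏ.

Σ(L_z)² = 280 ℏ²; θ_min ≈ 20.70°; |L| = 2√14 ℏ ≈ 7.483ℏ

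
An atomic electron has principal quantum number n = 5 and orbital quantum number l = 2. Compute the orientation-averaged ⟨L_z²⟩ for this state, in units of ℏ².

⟨L_z²⟩ = 2 ℏ²

m_l ∈ {-2, -1, 0, 1, 2}.
⟨L_z²⟩ = ℏ²·(Σ m_l²)/(2l+1) = ℏ²·10/5 = 2ℏ².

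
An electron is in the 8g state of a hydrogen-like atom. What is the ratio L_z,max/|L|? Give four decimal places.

The 8g subshell has l = 4.
|L| = 2√5 ℏ ≈ 4.4721ℏ, while L_z,max = lℏ = 4ℏ.
L_z,max/|L| = 4/√20 = 0.8944.

L_z,max/|L| = 0.8944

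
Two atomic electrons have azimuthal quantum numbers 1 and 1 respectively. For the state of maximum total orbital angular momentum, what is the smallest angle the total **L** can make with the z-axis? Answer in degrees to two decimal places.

θ_min ≈ 35.26°

L runs from |1 − 1| = 0 to 1 + 1 = 2.
Allowed values: L = 0, 1, 2.
The maximum is L = 2, with |L_tot| = ℏ√(2·3) = √6 ℏ.
The minimum angle with z is arccos(2/√6) ≈ 35.26°.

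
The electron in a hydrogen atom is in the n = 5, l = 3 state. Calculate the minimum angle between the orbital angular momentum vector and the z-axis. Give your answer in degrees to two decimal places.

θ_min ≈ 30.00°

|L|² = l(l+1)ℏ² = 12ℏ², so |L| = 2√3 ℏ.
The smallest angle corresponds to the largest L_z, i.e. m_l = l = 3, giving L_z = 3ℏ.
cos θ_min = 3/√12, so θ_min ≈ 30.00°.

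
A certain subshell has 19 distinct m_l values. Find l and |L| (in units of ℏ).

2l + 1 = 19 ⇒ l = 9.
|L| = ℏ√(l(l+1)) = ℏ√(9·10) = 3√10 ℏ.

l = 9, |L| = 3√10 ℏ ≈ 9.487ℏ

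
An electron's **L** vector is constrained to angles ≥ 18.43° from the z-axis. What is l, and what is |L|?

l = 9, |L| = 3√10 ℏ ≈ 9.487ℏ

cos θ_min = l/√(l(l+1)) = √(l/(l+1)), so l/(l+1) = cos²(18.43°) = 0.9001.
Solving: l = 9.
Then |L| = ℏ√(9·10) = 3√10 ℏ.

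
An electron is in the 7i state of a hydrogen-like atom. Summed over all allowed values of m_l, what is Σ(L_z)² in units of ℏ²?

Σ(L_z)² = 182 ℏ²

7i means n = 7, l = 6.
m_l runs from −6 to 6, i.e. {-6, -5, -4, -3, -2, -1, 0, 1, 2, 3, 4, 5, 6}.
Σ m_l² = l(l+1)(2l+1)/3 = 6·7·13/3 = 182.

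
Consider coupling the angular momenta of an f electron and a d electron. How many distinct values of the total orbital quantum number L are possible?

5

L runs from |3 − 2| = 1 to 3 + 2 = 5.
Allowed values: L = 1, 2, 3, 4, 5.
That is 5 values.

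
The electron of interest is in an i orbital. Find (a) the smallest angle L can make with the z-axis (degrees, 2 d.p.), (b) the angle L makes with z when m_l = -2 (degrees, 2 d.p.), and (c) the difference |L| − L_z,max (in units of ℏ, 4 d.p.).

θ_min ≈ 22.21°; θ(m_l=-2) ≈ 107.98°; |L|−L_z,max ≈ 0.4807ℏ

For an i orbital, l = 6.
cos θ_min = 6/√42, so θ_min ≈ 22.21°.
For m_l = -2: cos θ = -2/√42, θ ≈ 107.98°.
|L| − L_z,max = (√42 − 6)ℏ ≈ 0.4807ℏ.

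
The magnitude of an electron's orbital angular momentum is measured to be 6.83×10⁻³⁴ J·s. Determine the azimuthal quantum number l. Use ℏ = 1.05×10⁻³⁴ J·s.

l = 6

In units of ℏ, |L| ≈ 6.505.
Set l(l+1) = 42.31; the integer solution is l = 6.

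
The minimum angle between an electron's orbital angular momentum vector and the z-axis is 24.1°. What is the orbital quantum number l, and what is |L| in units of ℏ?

cos θ_min = l/√(l(l+1)) = √(l/(l+1)), so l/(l+1) = cos²(24.1°) = 0.8333.
Solving: l = 5.
Then |L| = ℏ√(5·6) = √30 ℏ.

l = 5, |L| = √30 ℏ ≈ 5.477ℏ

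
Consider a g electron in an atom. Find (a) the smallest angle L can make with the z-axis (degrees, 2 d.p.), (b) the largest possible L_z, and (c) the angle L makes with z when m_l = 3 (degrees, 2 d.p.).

The letter g corresponds to l = 4.
cos θ_min = 4/√20, so θ_min ≈ 26.57°.
L_z,max = lℏ = 4ℏ.
For m_l = 3: cos θ = 3/√20, θ ≈ 47.87°.

θ_min ≈ 26.57°; L_z,max = 4ℏ; θ(m_l=3) ≈ 47.87°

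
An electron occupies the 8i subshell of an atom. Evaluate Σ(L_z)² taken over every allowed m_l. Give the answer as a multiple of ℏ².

Σ(L_z)² = 182 ℏ²

For 8i, l = 6.
m_l runs from −6 to 6, i.e. {-6, -5, -4, -3, -2, -1, 0, 1, 2, 3, 4, 5, 6}.
Σ m_l² = 2·(1 + 4 + 9 + 16 + 25 + 36) = 182.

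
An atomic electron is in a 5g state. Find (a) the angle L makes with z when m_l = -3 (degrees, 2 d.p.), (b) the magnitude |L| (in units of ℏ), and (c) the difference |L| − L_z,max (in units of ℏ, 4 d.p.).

θ(m_l=-3) ≈ 132.13°; |L| = 2√5 ℏ ≈ 4.472ℏ; |L|−L_z,max ≈ 0.4721ℏ

For 5g, l = 4.
For m_l = -3: cos θ = -3/√20, θ ≈ 132.13°.
|L| = ℏ√(4·5) = 2√5 ℏ ≈ 4.472ℏ.
|L| − L_z,max = (2√5 − 4)ℏ ≈ 0.4721ℏ.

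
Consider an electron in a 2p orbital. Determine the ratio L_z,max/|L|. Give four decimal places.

L_z,max/|L| = 0.7071

For 2p, l = 1.
|L| = √2 ℏ ≈ 1.4142ℏ, while L_z,max = lℏ = 1ℏ.
L_z,max/|L| = 1/√2 = 0.7071.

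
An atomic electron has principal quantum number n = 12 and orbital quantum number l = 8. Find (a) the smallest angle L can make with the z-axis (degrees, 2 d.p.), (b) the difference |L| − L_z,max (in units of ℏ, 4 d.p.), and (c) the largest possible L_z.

θ_min ≈ 19.47°; |L|−L_z,max ≈ 0.4853ℏ; L_z,max = 8ℏ

cos θ_min = 8/√72, so θ_min ≈ 19.47°.
|L| − L_z,max = (6√2 − 8)ℏ ≈ 0.4853ℏ.
L_z,max = lℏ = 8ℏ.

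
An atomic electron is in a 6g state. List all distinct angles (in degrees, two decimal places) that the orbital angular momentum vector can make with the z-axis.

6g means n = 6, l = 4.
|L| = ℏ√(l(l+1)) = 2√5 ℏ.
cos θ = m_l/√20 for each m_l ∈ {-4, -3, -2, -1, 0, 1, 2, 3, 4}.

θ ∈ {26.57°, 47.87°, 63.43°, 77.08°, 90.00°, 102.92°, 116.57°, 132.13°, 153.43°}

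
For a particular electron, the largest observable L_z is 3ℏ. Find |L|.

Since max m_l = l, l = 3.
Then |L| = ℏ√(3·4) = 2√3 ℏ.

|L| = 2√3 ℏ ≈ 3.464ℏ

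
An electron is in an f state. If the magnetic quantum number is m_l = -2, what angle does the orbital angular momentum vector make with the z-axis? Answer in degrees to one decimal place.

For an f orbital, l = 3.
|L| = ℏ√(l(l+1)) = 2√3 ℏ.
L_z = m_l ℏ = −2ℏ.
cos θ = L_z/|L| = -2/√12, so θ ≈ 125.3°.

θ ≈ 125.3°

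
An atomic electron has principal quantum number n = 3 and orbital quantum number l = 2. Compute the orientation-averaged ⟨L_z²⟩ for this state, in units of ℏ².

⟨L_z²⟩ = 2 ℏ²

m_l runs from −2 to 2, i.e. {-2, -1, 0, 1, 2}.
⟨L_z²⟩ = ℏ²·l(l+1)/3 = 2ℏ².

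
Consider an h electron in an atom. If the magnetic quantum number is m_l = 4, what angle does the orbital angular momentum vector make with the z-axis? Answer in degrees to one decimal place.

θ ≈ 43.1°

An h state has l = 5.
|L| = ℏ√(l(l+1)) = √30 ℏ.
L_z = m_l ℏ = 4ℏ.
cos θ = L_z/|L| = 4/√30, so θ ≈ 43.1°.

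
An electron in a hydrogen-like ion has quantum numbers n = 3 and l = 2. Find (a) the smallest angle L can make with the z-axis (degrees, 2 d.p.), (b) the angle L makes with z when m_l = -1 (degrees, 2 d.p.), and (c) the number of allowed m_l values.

θ_min ≈ 35.26°; θ(m_l=-1) ≈ 114.09°; 5 values

cos θ_min = 2/√6, so θ_min ≈ 35.26°.
For m_l = -1: cos θ = -1/√6, θ ≈ 114.09°.
There are 2l+1 = 5 values of m_l.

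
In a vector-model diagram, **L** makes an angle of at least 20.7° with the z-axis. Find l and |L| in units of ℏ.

cos θ_min = l/√(l(l+1)) = √(l/(l+1)), so l/(l+1) = cos²(20.7°) = 0.8751.
l = cos²θ/sin²θ ≈ 7.
Then |L| = ℏ√(7·8) = 2√14 ℏ.

l = 7, |L| = 2√14 ℏ ≈ 7.483ℏ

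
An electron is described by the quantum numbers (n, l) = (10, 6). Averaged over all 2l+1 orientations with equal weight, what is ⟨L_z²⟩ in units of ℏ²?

⟨L_z²⟩ = 14 ℏ²

m_l runs from −6 to 6, i.e. {-6, -5, -4, -3, -2, -1, 0, 1, 2, 3, 4, 5, 6}.
⟨L_z²⟩ = ℏ²·l(l+1)/3 = 14ℏ².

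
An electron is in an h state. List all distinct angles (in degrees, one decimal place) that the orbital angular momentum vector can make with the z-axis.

For an h orbital, l = 5.
|L| = ℏ√(l(l+1)) = √30 ℏ.
cos θ = m_l/√30 for each m_l ∈ {-5, -4, -3, -2, -1, 0, 1, 2, 3, 4, 5}.

θ ∈ {24.1°, 43.1°, 56.8°, 68.6°, 79.5°, 90.0°, 100.5°, 111.4°, 123.2°, 136.9°, 155.9°}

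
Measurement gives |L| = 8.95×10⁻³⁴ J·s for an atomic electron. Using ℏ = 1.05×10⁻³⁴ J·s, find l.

l = 8

In units of ℏ, |L| ≈ 8.524.
Set l(l+1) = 72.66; the integer solution is l = 8.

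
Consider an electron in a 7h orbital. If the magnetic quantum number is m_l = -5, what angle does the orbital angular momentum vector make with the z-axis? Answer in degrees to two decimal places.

θ ≈ 155.91°

For 7h, l = 5.
|L| = √(l(l+1)) ℏ = √30 ℏ.
L_z = m_l ℏ = −5ℏ.
cos θ = L_z/|L| = -5/√30, so θ ≈ 155.91°.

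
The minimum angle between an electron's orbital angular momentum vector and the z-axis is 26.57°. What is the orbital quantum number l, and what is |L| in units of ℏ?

cos²θ_min = l/(l+1) = 0.7999.
Thus l = 0.7999/(1 − 0.7999) ≈ 4.
Then |L| = ℏ√(4·5) = 2√5 ℏ.

l = 4, |L| = 2√5 ℏ ≈ 4.472ℏ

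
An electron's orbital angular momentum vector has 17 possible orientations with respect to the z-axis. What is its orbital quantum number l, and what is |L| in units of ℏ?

17 = 2l + 1, so l = (17−1)/2 = 8.
|L| = ℏ√(l(l+1)) = ℏ√(8·9) = 6√2 ℏ.

l = 8, |L| = 6√2 ℏ ≈ 8.485ℏ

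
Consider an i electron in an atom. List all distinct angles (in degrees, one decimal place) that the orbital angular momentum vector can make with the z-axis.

The letter i corresponds to l = 6.
|L| = ℏ√(l(l+1)) = √42 ℏ.
cos θ = m_l/√42 for each m_l ∈ {-6, -5, -4, -3, -2, -1, 0, 1, 2, 3, 4, 5, 6}.

θ ∈ {22.2°, 39.5°, 51.9°, 62.4°, 72.0°, 81.1°, 90.0°, 98.9°, 108.0°, 117.6°, 128.1°, 140.5°, 157.8°}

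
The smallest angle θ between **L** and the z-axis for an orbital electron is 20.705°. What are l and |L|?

cos²θ_min = l/(l+1) = 0.8750.
Solving: l = 7.
Then |L| = ℏ√(7·8) = 2√14 ℏ.

l = 7, |L| = 2√14 ℏ ≈ 7.483ℏ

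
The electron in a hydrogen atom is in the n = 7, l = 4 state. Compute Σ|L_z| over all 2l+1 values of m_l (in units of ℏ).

m_l runs from −4 to 4, i.e. {-4, -3, -2, -1, 0, 1, 2, 3, 4}.
Σ|m_l| = 2(1+2+…+4) = 20.

Σ|L_z| = 20 ℏ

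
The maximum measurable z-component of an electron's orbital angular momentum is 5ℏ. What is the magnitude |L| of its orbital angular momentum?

L_z,max = lℏ, so l = 5.
|L| = ℏ√(l(l+1)) = √30 ℏ.

|L| = √30 ℏ ≈ 5.477ℏ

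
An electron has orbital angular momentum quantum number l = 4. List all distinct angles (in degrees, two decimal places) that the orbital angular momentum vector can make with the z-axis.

|L| = ℏ√(l(l+1)) = 2√5 ℏ.
cos θ = m_l/√20 for each m_l ∈ {-4, -3, -2, -1, 0, 1, 2, 3, 4}.

θ ∈ {26.57°, 47.87°, 63.43°, 77.08°, 90.00°, 102.92°, 116.57°, 132.13°, 153.43°}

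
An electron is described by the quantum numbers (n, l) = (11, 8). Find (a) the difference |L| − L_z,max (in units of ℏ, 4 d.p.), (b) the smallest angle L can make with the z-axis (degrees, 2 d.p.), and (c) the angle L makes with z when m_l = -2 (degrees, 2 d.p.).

|L|−L_z,max ≈ 0.4853ℏ; θ_min ≈ 19.47°; θ(m_l=-2) ≈ 103.63°

|L| − L_z,max = (6√2 − 8)ℏ ≈ 0.4853ℏ.
cos θ_min = 8/√72, so θ_min ≈ 19.47°.
For m_l = -2: cos θ = -2/√72, θ ≈ 103.63°.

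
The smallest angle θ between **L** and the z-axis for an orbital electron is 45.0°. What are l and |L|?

At minimum angle, m_l = l, so cos θ = l/√(l(l+1)); cos²θ = l/(l+1) = 0.5000.
Thus l = 0.5000/(1 − 0.5000) ≈ 1.
Then |L| = ℏ√(1·2) = √2 ℏ.

l = 1, |L| = √2 ℏ ≈ 1.414ℏ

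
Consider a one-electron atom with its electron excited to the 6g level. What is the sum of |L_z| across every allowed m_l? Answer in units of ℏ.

The 6g level has l = 4.
m_l runs from −4 to 4, i.e. {-4, -3, -2, -1, 0, 1, 2, 3, 4}.
Σ|m_l| = 2(1+2+…+4) = 20.

Σ|L_z| = 20 ℏ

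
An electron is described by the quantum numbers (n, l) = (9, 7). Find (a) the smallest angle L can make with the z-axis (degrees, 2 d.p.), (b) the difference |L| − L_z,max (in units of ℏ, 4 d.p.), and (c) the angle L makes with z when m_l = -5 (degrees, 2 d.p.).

θ_min ≈ 20.70°; |L|−L_z,max ≈ 0.4833ℏ; θ(m_l=-5) ≈ 131.92°

cos θ_min = 7/√56, so θ_min ≈ 20.70°.
|L| − L_z,max = (2√14 − 7)ℏ ≈ 0.4833ℏ.
For m_l = -5: cos θ = -5/√56, θ ≈ 131.92°.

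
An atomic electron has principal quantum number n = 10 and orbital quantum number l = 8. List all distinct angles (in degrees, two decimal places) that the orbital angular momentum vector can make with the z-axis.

θ ∈ {19.47°, 34.42°, 45.00°, 53.90°, 61.87°, 69.30°, 76.37°, 83.23°, 90.00°, 96.77°, 103.63°, 110.70°, 118.13°, 126.10°, 135.00°, 145.58°, 160.53°}

|L|² = l(l+1)ℏ² = 72ℏ², so |L| = 6√2 ℏ.
cos θ = m_l/√72 for each m_l ∈ {-8, -7, -6, -5, -4, -3, -2, -1, 0, 1, 2, 3, 4, 5, 6, 7, 8}.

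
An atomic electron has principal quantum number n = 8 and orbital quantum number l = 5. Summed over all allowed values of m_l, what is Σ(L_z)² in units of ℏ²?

Σ(L_z)² = 110 ℏ²

The allowed m_l values are -5, -4, -3, -2, -1, 0, 1, 2, 3, 4, 5.
Σ m_l² = l(l+1)(2l+1)/3 = 5·6·11/3 = 110.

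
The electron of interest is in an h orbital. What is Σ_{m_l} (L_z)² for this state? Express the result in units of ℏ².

An h state has l = 5.
m_l runs from −5 to 5, i.e. {-5, -4, -3, -2, -1, 0, 1, 2, 3, 4, 5}.
Σ m_l² = 2·(1 + 4 + 9 + 16 + 25) = 110.

Σ(L_z)² = 110 ℏ²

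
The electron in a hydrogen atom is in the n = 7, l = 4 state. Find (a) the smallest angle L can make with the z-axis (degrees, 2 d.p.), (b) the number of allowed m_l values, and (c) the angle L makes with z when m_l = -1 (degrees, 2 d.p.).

θ_min ≈ 26.57°; 9 values; θ(m_l=-1) ≈ 102.92°

cos θ_min = 4/√20, so θ_min ≈ 26.57°.
There are 2l+1 = 9 values of m_l.
For m_l = -1: cos θ = -1/√20, θ ≈ 102.92°.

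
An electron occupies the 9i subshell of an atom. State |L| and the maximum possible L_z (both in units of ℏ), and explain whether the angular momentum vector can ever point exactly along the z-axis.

No: L_z,max = 6ℏ < |L| = √42 ℏ ≈ 6.481ℏ

The 9i subshell has l = 6.
|L| = √42 ℏ ≈ 6.4807ℏ, while L_z,max = lℏ = 6ℏ.
Since |L| > L_z,max, the vector can never point exactly along z; the closest it comes is θ_min = arccos(6/√42) ≈ 22.2°.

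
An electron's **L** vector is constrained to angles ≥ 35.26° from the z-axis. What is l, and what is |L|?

l = 2, |L| = √6 ℏ ≈ 2.449ℏ

cos²θ_min = l/(l+1) = 0.6667.
Thus l = 0.6667/(1 − 0.6667) ≈ 2.
Then |L| = ℏ√(2·3) = √6 ℏ.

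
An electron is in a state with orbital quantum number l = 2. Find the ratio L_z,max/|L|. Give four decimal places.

L_z,max/|L| = 0.8165

|L| = √6 ℏ ≈ 2.4495ℏ, while L_z,max = lℏ = 2ℏ.
L_z,max/|L| = 2/√6 = 0.8165.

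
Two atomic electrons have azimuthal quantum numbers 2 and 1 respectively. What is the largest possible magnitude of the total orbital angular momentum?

|L_tot|_max = 2√3 ℏ ≈ 3.464ℏ

The total orbital quantum number L ranges from |l₁ − l₂| to l₁ + l₂ in integer steps.
So L can be 1, 2, 3.
The largest magnitude corresponds to L = 3: |L_tot| = ℏ√(3·4) = 2√3 ℏ.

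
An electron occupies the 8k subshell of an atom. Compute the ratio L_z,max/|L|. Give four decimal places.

L_z,max/|L| = 0.9354

8k means n = 8, l = 7.
|L| = 2√14 ℏ ≈ 7.4833ℏ, while L_z,max = lℏ = 7ℏ.
L_z,max/|L| = 7/√56 = 0.9354.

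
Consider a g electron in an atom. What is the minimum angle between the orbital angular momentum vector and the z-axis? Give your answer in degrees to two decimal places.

θ_min ≈ 26.57°

The letter g corresponds to l = 4.
|L|² = l(l+1)ℏ² = 20ℏ², so |L| = 2√5 ℏ.
The smallest angle corresponds to the largest L_z, i.e. m_l = l = 4, giving L_z = 4ℏ.
cos θ_min = 4/√20, so θ_min ≈ 26.57°.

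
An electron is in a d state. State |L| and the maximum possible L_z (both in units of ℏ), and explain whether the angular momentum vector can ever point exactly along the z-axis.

No: L_z,max = 2ℏ < |L| = √6 ℏ ≈ 2.449ℏ

For a d orbital, l = 2.
|L| = √6 ℏ ≈ 2.4495ℏ, while L_z,max = lℏ = 2ℏ.
Since |L| > L_z,max, the vector can never point exactly along z; the closest it comes is θ_min = arccos(2/√6) ≈ 35.3°.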